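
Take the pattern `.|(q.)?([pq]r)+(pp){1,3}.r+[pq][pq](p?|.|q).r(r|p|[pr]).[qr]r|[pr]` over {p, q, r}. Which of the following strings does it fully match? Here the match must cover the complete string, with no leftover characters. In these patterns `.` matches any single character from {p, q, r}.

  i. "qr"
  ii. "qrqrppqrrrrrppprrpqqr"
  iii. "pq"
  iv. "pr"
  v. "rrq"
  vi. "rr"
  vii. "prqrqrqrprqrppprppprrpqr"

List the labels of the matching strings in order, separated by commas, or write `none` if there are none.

i. "qr" → no match
ii → match
iii. "pq" → no match
iv. "pr" → no match
v. "rrq" → no match
vi. "rr" → no match
vii → match

ii, vii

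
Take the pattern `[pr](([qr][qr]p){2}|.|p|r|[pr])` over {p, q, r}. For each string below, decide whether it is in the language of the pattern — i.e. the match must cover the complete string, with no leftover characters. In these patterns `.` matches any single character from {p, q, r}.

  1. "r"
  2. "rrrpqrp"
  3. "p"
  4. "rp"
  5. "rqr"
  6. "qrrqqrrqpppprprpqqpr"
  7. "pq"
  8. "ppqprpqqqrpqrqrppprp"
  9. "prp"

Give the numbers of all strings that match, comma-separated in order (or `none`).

2, 4, 7

1. "r" → no match
2. "rrrpqrp" → match
3. "p" → no match
4. "rp" → match
5. "rqr" → no match
6 → no match
7. "pq" → match
8 → no match
9. "prp" → no match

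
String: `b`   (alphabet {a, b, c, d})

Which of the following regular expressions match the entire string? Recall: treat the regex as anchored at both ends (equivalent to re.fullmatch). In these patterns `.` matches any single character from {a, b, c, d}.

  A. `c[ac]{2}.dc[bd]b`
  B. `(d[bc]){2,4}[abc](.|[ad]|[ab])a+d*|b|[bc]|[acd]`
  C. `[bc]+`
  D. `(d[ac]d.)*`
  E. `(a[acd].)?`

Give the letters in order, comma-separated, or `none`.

A → no match — must start with `c`
B → match
C → match
D → no match
E → no match

B, C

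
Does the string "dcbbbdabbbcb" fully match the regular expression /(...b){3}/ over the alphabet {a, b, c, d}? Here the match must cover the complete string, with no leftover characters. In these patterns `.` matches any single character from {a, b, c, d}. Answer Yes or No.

Yes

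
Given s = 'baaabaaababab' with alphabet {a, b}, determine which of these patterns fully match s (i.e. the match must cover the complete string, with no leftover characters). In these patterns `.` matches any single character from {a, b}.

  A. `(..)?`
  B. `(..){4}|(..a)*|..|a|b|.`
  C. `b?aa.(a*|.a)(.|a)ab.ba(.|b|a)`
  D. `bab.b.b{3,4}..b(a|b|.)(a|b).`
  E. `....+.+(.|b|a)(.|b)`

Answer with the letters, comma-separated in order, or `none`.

C, E

A → no match
B → no match
C → match
D → no match — must start with 'bab'
E → match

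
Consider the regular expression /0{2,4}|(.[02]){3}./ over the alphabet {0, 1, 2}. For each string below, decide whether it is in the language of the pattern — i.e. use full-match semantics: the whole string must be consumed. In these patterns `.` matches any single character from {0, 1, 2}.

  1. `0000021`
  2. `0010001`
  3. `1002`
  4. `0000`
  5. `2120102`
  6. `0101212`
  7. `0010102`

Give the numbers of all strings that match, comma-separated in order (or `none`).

1 → match
2 → match
3 → no match
4 → match
5 → no match
6 → no match
7 → match

1, 2, 4, 7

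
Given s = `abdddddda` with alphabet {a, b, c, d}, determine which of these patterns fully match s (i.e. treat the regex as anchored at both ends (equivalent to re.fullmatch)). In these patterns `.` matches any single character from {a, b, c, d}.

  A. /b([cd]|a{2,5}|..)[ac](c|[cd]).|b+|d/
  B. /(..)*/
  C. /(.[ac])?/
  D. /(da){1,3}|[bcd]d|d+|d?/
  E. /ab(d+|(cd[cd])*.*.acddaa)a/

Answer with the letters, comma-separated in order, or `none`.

A → no match
B → no match
C → no match
D → no match
E → match

E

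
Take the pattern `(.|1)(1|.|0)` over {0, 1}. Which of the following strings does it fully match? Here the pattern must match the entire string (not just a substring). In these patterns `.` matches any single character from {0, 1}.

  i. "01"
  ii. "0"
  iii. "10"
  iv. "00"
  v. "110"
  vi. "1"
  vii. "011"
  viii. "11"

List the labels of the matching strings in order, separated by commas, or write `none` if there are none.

i, iii, iv, viii

i → match
ii → no match
iii → match
iv → match
v → no match
vi → no match
vii → no match
viii → match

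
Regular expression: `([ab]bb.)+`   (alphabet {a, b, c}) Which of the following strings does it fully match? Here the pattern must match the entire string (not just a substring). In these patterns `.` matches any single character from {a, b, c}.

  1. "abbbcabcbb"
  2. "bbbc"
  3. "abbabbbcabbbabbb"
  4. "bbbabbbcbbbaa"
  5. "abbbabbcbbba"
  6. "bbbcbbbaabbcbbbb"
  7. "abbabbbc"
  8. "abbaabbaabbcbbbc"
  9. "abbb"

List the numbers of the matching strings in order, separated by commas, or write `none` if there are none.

1 → no match
2 → match
3 → match
4 → no match
5 → match
6 → match
7 → match
8 → match
9 → match

2, 3, 5, 6, 7, 8, 9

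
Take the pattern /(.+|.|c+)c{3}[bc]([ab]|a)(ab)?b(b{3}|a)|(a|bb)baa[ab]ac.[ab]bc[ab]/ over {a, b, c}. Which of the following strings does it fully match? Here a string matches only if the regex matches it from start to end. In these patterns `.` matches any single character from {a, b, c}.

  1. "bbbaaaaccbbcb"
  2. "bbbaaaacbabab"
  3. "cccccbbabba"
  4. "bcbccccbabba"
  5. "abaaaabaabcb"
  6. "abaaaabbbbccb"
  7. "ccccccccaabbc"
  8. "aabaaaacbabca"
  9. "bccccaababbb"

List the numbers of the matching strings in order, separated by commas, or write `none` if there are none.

1 → match
2 → no match
3 → match
4 → match
5 → no match
6 → no match
7 → no match
8 → no match
9 → no match

1, 3, 4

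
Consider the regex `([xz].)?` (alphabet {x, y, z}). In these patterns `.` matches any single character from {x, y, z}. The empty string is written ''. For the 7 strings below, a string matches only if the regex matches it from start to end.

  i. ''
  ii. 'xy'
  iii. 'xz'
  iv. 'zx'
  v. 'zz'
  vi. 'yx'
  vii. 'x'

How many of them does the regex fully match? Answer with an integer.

i → match
ii → match
iii → match
iv → match
v → match
vi → no match
vii → no match
Total matched: 5

5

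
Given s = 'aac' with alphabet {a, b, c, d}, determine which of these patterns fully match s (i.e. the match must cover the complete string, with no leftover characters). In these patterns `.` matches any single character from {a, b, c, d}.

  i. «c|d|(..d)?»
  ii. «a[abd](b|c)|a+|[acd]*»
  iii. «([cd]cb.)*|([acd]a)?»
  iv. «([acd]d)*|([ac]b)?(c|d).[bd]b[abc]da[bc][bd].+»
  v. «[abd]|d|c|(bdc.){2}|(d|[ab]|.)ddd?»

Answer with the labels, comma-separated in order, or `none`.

i → no match
ii → match
iii → no match
iv → no match
v → no match

ii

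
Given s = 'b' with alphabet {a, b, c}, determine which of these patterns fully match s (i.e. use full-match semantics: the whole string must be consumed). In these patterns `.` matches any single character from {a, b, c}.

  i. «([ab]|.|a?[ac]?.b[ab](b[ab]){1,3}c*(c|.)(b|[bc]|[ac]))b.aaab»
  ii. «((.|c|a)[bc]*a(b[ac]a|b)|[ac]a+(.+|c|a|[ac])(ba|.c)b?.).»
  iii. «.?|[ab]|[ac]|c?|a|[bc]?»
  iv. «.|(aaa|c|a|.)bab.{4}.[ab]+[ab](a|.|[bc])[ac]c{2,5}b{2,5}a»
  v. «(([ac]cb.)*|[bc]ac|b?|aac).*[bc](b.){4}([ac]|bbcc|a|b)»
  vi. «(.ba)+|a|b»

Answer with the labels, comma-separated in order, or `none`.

i → no match — must end with 'aaab'
ii → no match
iii → match
iv → match
v → no match
vi → match

iii, iv, vi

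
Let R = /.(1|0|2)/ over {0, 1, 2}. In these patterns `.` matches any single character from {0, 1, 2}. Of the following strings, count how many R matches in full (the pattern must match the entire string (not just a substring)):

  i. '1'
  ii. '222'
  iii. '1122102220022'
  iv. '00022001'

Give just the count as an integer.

i. '1' → no match
ii. '222' → no match
iii → no match
iv. '00022001' → no match
Total matched: 0

0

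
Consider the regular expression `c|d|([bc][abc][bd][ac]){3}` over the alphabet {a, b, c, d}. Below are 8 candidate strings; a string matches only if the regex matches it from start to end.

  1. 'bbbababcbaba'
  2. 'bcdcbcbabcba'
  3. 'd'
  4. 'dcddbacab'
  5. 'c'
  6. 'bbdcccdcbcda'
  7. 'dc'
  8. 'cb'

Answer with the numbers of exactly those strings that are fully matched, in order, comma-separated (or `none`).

1, 2, 3, 5, 6

1 → match
2 → match
3 → match
4 → no match
5 → match
6 → match
7 → no match
8 → no match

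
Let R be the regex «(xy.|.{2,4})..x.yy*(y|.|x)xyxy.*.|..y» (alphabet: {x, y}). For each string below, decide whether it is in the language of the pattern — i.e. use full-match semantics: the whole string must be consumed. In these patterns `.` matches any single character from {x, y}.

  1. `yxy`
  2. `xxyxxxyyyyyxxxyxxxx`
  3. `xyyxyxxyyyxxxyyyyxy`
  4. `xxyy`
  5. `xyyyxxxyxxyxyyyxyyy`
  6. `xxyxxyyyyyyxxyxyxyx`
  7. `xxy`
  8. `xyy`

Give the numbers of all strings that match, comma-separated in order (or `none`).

1, 5, 6, 7, 8

1. `yxy` → match
2 → no match
3 → no match
4. `xxyy` → no match
5 → match
6 → match
7. `xxy` → match
8. `xyy` → match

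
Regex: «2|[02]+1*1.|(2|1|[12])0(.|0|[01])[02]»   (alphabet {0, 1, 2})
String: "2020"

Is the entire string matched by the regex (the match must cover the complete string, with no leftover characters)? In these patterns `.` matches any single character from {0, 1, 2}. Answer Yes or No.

Yes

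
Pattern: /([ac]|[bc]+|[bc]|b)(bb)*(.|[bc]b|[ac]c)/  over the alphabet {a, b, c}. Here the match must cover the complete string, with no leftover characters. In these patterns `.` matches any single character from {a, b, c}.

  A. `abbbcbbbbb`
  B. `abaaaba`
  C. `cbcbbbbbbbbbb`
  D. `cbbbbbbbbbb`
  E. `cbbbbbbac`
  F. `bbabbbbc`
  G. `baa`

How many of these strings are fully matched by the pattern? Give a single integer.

A. `abbbcbbbbb` → no match
B. `abaaaba` → no match
C → match
D. `cbbbbbbbbbb` → match
E. `cbbbbbbac` → match
F. `bbabbbbc` → no match
G. `baa` → no match
Total matched: 3

3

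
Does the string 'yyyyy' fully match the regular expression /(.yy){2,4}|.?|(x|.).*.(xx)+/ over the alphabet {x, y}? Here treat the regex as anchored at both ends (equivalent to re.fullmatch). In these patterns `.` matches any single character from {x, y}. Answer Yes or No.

No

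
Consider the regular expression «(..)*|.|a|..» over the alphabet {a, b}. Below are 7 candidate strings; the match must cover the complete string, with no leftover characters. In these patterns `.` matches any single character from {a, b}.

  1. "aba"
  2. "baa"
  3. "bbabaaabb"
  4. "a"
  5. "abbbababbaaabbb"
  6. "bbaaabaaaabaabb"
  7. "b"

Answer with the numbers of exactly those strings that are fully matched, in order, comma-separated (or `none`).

4, 7

1. "aba" → no match
2. "baa" → no match
3. "bbabaaabb" → no match
4. "a" → match
5 → no match
6 → no match
7. "b" → match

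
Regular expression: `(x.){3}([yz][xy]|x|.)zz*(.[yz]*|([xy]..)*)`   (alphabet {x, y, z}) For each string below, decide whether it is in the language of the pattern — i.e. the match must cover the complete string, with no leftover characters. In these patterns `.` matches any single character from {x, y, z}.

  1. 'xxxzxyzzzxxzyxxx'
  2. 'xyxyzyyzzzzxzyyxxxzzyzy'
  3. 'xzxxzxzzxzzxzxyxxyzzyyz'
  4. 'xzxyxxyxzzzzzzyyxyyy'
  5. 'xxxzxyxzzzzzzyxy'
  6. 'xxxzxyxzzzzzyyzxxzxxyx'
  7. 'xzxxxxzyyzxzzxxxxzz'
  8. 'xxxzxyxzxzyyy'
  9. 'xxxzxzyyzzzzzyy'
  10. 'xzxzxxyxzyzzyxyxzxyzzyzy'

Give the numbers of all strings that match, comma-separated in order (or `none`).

1 → no match
2 → no match
3 → no match
4 → match
5 → match
6 → no match
7 → no match
8 → match
9 → match
10 → match

4, 5, 8, 9, 10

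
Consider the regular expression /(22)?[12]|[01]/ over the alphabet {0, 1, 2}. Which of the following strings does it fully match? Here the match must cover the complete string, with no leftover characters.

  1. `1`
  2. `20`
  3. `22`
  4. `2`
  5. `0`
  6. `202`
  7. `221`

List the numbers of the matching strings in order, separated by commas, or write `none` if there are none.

1 → match
2 → no match
3 → no match
4 → match
5 → match
6 → no match
7 → match

1, 4, 5, 7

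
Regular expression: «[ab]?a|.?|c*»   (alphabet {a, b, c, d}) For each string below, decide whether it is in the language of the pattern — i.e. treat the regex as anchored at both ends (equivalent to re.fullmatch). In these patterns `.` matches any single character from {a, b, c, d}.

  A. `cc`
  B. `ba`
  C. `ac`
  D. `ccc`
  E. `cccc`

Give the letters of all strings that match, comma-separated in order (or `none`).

A → match
B → match
C → no match
D → match
E → match

A, B, D, E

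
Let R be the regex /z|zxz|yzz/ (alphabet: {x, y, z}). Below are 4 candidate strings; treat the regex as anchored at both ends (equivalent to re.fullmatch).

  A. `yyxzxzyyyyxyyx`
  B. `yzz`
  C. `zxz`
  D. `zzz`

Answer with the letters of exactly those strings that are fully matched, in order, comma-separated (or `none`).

A → no match
B → match
C → match
D → no match

B, C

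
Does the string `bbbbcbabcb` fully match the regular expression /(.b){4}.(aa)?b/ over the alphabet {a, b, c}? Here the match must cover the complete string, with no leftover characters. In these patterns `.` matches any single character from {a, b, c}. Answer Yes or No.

Yes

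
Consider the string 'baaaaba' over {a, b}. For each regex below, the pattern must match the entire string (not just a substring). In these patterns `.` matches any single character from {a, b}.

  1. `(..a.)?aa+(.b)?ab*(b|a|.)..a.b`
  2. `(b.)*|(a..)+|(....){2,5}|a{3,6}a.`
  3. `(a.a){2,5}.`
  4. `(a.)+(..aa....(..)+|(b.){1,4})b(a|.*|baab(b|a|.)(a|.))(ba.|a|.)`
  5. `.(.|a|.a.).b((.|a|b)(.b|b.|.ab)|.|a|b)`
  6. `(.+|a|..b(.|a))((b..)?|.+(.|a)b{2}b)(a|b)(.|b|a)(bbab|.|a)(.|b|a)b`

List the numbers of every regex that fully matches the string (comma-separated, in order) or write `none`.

5

1 → no match — must end with 'b'
2 → no match
3 → no match — must start with 'a'
4 → no match — must start with 'a'
5 → match
6 → no match — must end with 'b'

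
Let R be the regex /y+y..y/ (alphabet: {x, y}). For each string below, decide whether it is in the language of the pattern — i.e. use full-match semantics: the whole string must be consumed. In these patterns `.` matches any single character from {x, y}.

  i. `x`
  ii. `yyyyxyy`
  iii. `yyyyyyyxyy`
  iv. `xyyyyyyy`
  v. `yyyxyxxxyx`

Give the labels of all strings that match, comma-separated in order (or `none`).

i. `x` → no match — must start with `y`
ii. `yyyyxyy` → match
iii. `yyyyyyyxyy` → match
iv. `xyyyyyyy` → no match — must start with `y`
v. `yyyxyxxxyx` → no match — must end with `y`

ii, iii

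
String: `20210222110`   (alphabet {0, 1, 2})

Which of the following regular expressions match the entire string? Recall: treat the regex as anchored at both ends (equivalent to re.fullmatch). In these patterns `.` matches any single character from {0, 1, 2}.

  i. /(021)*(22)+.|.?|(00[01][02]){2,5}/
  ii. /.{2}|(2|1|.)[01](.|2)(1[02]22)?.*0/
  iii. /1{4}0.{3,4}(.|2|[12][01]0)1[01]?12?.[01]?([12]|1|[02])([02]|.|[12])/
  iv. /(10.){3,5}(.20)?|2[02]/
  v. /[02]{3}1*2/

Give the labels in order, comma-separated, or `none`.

ii

i → no match
ii → match
iii → no match — must start with `1`
iv → no match
v → no match — must end with `2`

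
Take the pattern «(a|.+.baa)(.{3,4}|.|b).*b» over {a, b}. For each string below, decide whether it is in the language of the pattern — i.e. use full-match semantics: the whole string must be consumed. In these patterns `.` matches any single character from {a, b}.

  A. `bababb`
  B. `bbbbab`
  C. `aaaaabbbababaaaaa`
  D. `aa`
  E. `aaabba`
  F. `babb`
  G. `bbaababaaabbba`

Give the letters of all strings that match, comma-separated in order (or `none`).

A. `bababb` → no match
B. `bbbbab` → no match
C → no match — must end with `b`
D. `aa` → no match — must end with `b`
E. `aaabba` → no match — must end with `b`
F. `babb` → no match
G → no match — must end with `b`

none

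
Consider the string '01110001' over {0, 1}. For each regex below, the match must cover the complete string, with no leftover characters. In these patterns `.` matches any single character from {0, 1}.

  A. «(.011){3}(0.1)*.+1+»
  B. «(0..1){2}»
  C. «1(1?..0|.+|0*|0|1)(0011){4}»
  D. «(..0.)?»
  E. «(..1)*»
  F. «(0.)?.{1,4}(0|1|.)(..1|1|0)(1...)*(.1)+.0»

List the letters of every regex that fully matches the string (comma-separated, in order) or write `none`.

A → no match
B → match
C → no match — must start with '1'
D → no match
E → no match
F → no match — must end with '0'

B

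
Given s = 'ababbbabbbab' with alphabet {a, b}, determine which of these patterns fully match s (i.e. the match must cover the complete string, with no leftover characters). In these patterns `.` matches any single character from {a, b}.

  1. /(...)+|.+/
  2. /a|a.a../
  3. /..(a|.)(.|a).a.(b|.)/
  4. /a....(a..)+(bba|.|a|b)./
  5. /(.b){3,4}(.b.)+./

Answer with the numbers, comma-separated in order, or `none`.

1, 5

1 → match
2 → no match
3 → no match
4 → no match
5 → match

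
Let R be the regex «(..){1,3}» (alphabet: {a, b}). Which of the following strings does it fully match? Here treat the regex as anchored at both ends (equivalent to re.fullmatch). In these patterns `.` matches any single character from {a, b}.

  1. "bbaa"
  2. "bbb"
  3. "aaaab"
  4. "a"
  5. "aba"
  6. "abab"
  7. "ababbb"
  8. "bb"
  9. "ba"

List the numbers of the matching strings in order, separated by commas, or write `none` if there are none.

1, 6, 7, 8, 9

1 → match
2 → no match
3 → no match
4 → no match
5 → no match
6 → match
7 → match
8 → match
9 → match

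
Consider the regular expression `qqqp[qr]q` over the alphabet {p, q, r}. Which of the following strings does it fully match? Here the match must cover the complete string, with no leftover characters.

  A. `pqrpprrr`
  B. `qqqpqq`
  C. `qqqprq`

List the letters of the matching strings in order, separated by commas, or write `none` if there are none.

B, C

A → no match — must start with `qqqp`
B → match
C → match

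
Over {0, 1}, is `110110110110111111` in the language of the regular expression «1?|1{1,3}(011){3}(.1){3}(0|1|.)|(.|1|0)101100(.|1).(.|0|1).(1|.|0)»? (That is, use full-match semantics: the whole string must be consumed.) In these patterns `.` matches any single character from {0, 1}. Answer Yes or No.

Yes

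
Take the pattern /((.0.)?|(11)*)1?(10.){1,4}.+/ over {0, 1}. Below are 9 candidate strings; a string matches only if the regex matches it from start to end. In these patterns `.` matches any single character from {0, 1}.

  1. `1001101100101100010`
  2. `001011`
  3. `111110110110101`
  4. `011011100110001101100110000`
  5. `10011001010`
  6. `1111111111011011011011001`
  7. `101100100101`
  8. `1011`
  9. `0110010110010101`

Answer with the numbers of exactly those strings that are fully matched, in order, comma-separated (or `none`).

1 → match
2. `001011` → no match
3 → match
4 → no match
5. `10011001010` → match
6 → match
7. `101100100101` → match
8. `1011` → match
9 → no match

1, 3, 5, 6, 7, 8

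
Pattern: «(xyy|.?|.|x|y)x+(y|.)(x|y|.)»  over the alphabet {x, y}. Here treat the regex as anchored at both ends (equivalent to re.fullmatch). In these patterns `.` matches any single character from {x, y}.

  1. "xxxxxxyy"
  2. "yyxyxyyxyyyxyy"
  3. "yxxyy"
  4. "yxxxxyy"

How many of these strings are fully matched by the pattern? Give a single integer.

3

1 → match
2 → no match
3 → match
4 → match
Total matched: 3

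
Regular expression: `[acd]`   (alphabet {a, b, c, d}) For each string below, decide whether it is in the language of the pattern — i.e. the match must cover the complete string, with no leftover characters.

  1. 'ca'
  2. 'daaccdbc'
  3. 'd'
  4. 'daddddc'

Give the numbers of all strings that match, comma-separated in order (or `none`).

3

1. 'ca' → no match
2. 'daaccdbc' → no match
3. 'd' → match
4. 'daddddc' → no match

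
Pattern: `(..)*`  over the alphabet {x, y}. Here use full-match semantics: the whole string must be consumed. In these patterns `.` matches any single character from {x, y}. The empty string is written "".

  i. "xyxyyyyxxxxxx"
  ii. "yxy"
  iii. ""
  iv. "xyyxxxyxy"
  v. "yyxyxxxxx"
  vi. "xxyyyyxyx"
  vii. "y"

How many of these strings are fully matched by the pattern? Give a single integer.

i → no match
ii → no match
iii → match
iv → no match
v → no match
vi → no match
vii → no match
Total matched: 1

1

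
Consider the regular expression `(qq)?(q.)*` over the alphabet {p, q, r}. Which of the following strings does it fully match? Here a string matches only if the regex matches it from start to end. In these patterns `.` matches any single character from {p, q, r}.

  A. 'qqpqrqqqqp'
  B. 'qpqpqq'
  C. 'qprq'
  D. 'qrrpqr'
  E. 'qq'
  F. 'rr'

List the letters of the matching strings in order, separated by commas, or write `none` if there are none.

A → no match
B → match
C → no match
D → no match
E → match
F → no match

B, E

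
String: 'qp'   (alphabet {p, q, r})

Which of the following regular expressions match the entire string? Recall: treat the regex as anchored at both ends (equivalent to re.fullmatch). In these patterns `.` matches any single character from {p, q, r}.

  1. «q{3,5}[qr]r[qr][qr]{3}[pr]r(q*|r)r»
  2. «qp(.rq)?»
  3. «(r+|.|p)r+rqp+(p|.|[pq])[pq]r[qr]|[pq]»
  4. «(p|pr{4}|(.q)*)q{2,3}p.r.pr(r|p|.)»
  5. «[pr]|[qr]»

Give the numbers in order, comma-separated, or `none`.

1 → no match — must end with 'r'
2 → match
3 → no match
4 → no match
5 → no match

2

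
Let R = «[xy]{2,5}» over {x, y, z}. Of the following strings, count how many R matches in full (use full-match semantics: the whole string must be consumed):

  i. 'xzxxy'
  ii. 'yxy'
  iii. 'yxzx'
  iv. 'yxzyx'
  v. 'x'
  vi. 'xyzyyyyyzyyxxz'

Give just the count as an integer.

1

i. 'xzxxy' → no match
ii. 'yxy' → match
iii. 'yxzx' → no match
iv. 'yxzyx' → no match
v. 'x' → no match
vi → no match
Total matched: 1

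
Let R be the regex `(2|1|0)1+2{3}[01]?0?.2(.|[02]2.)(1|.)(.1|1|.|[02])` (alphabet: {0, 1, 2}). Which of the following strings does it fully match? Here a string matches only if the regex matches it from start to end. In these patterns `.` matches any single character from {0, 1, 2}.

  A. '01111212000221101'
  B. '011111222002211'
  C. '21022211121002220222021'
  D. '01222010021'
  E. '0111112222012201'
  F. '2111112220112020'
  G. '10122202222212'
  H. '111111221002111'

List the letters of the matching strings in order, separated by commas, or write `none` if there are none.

B

A → no match
B → match
C → no match
D → no match
E → no match
F → no match
G → no match
H → no match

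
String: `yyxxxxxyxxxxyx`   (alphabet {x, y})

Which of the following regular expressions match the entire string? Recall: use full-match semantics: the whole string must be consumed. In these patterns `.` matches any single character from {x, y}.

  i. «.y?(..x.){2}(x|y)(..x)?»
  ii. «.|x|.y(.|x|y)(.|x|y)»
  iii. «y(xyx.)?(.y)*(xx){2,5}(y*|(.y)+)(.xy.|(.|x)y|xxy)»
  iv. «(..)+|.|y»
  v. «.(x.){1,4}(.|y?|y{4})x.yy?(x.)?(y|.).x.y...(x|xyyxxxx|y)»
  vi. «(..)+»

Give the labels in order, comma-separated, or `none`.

i, iv, vi

i → match
ii → no match
iii → no match
iv → match
v → no match
vi → match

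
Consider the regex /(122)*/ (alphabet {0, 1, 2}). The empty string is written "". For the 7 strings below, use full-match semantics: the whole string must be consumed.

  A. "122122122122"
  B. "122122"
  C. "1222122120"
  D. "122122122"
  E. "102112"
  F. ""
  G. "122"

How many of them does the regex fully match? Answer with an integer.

5

A → match
B → match
C → no match
D → match
E → no match
F → match
G → match
Total matched: 5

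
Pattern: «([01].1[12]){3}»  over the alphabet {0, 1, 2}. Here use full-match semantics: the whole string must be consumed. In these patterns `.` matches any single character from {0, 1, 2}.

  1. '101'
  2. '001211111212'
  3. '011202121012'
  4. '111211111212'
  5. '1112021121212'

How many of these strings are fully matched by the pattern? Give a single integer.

3

1 → no match
2 → match
3 → match
4 → match
5 → no match
Total matched: 3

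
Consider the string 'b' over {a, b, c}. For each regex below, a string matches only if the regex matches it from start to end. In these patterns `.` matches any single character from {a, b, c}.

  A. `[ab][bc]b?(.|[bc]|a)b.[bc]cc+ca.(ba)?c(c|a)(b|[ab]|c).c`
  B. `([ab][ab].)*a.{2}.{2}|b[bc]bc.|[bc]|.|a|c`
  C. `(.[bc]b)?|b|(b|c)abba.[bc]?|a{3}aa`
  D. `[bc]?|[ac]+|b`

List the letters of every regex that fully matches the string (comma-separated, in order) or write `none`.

A → no match — must end with 'c'
B → match
C → match
D → match

B, C, D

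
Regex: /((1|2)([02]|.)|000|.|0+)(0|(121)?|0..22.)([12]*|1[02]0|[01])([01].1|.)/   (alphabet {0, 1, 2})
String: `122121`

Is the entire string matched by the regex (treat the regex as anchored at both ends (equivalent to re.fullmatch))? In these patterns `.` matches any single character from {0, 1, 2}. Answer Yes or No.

Yes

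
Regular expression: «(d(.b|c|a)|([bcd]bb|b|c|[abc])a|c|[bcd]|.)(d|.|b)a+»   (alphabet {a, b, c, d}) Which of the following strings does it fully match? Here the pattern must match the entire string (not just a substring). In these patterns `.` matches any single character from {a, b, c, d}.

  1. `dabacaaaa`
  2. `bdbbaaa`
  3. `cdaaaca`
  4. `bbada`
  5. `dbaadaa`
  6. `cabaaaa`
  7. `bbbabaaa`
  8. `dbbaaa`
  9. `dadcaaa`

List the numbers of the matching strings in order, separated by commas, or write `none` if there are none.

6, 7, 8

1 → no match
2 → no match
3 → no match
4 → no match
5 → no match
6 → match
7 → match
8 → match
9 → no match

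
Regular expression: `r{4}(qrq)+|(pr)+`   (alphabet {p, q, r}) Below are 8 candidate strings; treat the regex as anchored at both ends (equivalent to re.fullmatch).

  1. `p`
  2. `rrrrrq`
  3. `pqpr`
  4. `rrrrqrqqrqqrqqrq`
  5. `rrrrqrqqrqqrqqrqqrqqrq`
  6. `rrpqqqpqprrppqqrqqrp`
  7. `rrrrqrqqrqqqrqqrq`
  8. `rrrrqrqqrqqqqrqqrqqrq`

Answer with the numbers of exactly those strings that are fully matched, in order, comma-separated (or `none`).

1 → no match
2 → no match
3 → no match
4 → match
5 → match
6 → no match
7 → no match
8 → no match

4, 5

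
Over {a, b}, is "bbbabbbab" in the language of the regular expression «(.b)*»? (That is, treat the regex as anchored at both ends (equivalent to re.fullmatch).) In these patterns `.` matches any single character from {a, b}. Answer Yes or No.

No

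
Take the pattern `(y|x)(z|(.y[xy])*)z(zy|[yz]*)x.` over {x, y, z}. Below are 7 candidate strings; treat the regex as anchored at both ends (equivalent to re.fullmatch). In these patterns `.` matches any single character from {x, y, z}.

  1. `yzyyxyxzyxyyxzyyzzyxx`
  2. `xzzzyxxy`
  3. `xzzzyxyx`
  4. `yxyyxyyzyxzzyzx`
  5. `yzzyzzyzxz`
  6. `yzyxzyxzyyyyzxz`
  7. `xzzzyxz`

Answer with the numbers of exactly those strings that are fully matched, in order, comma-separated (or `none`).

1 → match
2 → no match
3 → no match
4 → no match
5 → match
6 → match
7 → match

1, 5, 6, 7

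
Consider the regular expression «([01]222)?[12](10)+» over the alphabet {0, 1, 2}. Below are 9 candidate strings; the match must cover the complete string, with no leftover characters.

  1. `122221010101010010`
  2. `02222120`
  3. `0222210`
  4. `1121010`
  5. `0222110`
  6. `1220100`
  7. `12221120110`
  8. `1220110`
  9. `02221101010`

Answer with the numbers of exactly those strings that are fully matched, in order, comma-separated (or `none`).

1 → no match
2 → no match — must end with `10`
3 → match
4 → no match
5 → match
6 → no match — must end with `10`
7 → no match
8 → no match
9 → match

3, 5, 9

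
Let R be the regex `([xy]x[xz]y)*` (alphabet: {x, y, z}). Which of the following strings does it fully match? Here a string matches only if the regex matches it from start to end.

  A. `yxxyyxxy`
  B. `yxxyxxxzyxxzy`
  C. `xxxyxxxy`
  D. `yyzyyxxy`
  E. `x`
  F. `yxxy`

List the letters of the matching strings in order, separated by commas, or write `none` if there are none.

A, C, F

A → match
B → no match
C → match
D → no match
E → no match
F → match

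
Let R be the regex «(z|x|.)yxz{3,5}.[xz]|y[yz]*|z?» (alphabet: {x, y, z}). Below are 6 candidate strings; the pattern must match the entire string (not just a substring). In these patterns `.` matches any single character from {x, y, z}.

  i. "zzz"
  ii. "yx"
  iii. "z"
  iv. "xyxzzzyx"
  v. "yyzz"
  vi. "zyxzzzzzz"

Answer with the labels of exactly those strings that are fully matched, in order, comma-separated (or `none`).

i → no match
ii → no match
iii → match
iv → match
v → match
vi → match

iii, iv, v, vi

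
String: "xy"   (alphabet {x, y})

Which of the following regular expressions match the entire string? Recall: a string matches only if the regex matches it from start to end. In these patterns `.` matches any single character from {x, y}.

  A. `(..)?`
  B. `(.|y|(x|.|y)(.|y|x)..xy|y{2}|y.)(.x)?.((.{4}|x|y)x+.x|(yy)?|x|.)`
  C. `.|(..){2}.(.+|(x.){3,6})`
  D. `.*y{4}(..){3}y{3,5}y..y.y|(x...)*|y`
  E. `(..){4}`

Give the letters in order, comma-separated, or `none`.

A → match
B → match
C → no match
D → no match
E → no match

A, B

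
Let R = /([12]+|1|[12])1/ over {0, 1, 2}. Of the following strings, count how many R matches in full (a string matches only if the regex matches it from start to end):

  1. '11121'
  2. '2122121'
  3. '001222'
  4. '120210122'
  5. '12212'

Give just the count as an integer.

1 → match
2 → match
3 → no match — must end with '1'
4 → no match — must end with '1'
5 → no match — must end with '1'
Total matched: 2

2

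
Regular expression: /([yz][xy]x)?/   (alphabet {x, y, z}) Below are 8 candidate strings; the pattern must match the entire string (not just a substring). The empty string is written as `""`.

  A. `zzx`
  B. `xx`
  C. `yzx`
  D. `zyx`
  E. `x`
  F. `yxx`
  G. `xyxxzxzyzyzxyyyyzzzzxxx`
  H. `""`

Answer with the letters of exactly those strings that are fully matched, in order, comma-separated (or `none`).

D, F, H

A. `zzx` → no match
B. `xx` → no match
C. `yzx` → no match
D. `zyx` → match
E. `x` → no match
F. `yxx` → match
G → no match
H. `""` → match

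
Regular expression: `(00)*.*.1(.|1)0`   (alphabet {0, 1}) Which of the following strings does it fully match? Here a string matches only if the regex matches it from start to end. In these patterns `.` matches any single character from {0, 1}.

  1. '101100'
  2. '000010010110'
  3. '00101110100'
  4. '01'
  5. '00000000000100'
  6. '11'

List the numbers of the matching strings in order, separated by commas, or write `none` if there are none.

1, 2, 3, 5

1. '101100' → match
2. '000010010110' → match
3. '00101110100' → match
4. '01' → no match — must end with '0'
5 → match
6. '11' → no match — must end with '0'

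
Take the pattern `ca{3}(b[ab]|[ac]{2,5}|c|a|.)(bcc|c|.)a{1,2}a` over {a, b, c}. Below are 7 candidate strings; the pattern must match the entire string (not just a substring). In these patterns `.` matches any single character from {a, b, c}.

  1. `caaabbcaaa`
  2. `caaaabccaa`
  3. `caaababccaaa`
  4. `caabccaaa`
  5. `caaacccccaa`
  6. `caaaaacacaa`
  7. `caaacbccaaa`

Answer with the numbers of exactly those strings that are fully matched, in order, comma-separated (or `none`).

1 → match
2 → match
3 → match
4 → no match
5 → match
6 → match
7 → match

1, 2, 3, 5, 6, 7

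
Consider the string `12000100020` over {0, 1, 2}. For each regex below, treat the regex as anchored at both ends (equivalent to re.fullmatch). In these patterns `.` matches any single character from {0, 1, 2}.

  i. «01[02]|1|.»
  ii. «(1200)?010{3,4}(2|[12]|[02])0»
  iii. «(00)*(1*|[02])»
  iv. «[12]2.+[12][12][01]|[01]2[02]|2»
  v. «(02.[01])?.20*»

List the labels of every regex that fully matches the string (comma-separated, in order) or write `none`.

ii

i → no match
ii → match
iii → no match
iv → no match
v → no match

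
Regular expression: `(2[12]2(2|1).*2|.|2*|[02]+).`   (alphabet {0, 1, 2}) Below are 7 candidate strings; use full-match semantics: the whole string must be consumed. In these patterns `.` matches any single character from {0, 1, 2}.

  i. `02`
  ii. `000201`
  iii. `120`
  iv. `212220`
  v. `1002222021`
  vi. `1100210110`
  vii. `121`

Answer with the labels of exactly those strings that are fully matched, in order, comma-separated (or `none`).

i, ii, iv

i. `02` → match
ii. `000201` → match
iii. `120` → no match
iv. `212220` → match
v. `1002222021` → no match
vi. `1100210110` → no match
vii. `121` → no match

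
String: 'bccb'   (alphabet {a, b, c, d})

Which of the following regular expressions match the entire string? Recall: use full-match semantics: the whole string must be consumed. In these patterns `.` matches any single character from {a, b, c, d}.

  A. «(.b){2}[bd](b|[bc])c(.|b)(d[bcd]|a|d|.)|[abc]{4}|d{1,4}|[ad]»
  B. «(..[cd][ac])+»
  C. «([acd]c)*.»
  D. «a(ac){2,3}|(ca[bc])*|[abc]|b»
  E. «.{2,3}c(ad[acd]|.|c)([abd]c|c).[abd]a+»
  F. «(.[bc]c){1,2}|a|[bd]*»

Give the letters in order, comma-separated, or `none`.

A → match
B → no match
C → no match
D → no match
E → no match — must end with 'a'
F → no match

A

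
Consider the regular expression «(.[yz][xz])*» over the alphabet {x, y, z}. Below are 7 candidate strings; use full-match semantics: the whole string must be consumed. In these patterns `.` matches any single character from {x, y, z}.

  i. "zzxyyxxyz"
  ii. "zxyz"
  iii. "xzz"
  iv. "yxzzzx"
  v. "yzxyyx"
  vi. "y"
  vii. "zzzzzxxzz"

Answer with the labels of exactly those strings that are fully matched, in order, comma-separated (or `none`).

i → match
ii → no match
iii → match
iv → no match
v → match
vi → no match
vii → match

i, iii, v, vii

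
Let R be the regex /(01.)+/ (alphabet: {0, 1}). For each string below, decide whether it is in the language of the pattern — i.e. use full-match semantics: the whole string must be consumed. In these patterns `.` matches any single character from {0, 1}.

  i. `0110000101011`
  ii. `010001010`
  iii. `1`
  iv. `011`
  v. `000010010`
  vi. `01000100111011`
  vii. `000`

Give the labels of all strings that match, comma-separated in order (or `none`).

iv

i → no match
ii. `010001010` → no match
iii. `1` → no match — must start with `01`
iv. `011` → match
v. `000010010` → no match — must start with `01`
vi → no match
vii. `000` → no match — must start with `01`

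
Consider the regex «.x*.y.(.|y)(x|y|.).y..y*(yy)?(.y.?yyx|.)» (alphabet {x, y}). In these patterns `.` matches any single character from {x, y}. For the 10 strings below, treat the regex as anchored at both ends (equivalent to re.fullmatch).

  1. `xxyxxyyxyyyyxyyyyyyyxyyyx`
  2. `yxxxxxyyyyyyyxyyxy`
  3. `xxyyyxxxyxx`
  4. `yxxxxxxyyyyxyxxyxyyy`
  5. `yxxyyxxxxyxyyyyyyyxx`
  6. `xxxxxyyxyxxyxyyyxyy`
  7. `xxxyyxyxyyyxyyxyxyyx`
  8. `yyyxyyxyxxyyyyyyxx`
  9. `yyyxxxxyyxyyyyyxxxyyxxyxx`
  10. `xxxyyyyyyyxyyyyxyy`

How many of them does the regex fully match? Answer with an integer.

1 → no match
2 → no match
3 → no match
4 → no match
5 → no match
6 → no match
7 → match
8 → no match
9 → no match
10 → no match
Total matched: 1

1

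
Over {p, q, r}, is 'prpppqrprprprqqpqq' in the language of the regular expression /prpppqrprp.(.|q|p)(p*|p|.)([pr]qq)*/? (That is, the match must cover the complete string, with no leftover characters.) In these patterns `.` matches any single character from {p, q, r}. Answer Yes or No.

Yes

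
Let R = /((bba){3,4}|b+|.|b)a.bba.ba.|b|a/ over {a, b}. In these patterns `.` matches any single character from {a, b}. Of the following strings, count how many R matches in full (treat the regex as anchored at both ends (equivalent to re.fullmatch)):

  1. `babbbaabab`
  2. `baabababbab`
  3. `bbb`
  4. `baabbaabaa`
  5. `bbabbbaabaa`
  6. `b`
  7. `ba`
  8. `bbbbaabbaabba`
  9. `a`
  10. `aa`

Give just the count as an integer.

5

1 → match
2 → no match
3 → no match
4 → match
5 → match
6 → match
7 → no match
8 → no match
9 → match
10 → no match
Total matched: 5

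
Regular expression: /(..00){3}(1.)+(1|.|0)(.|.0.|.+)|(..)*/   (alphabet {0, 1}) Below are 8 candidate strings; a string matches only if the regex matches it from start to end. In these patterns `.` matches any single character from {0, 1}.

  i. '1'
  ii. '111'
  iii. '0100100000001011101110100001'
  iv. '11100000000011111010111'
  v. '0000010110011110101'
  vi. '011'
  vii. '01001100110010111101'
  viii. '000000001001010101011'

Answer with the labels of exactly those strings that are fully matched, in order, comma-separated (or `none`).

i → no match
ii → no match
iii → match
iv → no match
v → no match
vi → no match
vii → match
viii → no match

iii, vii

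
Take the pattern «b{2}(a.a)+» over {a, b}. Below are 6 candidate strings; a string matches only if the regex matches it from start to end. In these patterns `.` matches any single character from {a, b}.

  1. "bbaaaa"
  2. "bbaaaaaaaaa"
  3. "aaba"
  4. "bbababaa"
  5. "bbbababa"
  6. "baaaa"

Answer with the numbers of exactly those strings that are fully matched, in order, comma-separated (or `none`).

2

1. "bbaaaa" → no match
2. "bbaaaaaaaaa" → match
3. "aaba" → no match — must start with "b"
4. "bbababaa" → no match
5. "bbbababa" → no match
6. "baaaa" → no match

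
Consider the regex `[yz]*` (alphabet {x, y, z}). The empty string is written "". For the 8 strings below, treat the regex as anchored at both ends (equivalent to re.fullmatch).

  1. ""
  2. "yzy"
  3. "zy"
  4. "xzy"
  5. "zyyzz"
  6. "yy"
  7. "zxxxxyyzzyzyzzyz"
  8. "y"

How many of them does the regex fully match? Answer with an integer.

1 → match
2 → match
3 → match
4 → no match
5 → match
6 → match
7 → no match
8 → match
Total matched: 6

6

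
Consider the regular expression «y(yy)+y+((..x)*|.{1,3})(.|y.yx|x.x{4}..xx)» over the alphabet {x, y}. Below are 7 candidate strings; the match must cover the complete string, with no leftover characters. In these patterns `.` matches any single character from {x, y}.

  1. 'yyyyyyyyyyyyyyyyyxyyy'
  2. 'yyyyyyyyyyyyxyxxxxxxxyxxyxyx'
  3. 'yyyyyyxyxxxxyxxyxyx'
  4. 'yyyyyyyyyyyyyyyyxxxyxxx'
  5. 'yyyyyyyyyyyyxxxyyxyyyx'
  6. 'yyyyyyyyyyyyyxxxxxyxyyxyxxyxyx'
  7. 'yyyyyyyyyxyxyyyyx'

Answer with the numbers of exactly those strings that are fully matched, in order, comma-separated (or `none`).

1, 2, 3, 4, 5, 6

1 → match
2 → match
3 → match
4 → match
5 → match
6 → match
7 → no match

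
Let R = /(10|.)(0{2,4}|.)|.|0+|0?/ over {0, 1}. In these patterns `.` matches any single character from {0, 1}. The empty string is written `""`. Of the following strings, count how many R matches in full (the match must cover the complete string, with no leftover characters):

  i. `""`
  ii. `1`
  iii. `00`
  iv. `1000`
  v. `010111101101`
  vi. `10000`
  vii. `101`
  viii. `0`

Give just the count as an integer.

i. `""` → match
ii. `1` → match
iii. `00` → match
iv. `1000` → match
v. `010111101101` → no match
vi. `10000` → match
vii. `101` → match
viii. `0` → match
Total matched: 7

7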